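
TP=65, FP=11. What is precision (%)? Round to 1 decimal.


Precision = TP / (TP + FP) * 100
= 65 / (65 + 11)
= 65 / 76
= 0.8553
= 85.5%

85.5


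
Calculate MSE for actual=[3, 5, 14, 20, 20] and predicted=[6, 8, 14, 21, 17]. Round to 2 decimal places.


Differences: [-3, -3, 0, -1, 3]
Squared errors: [9, 9, 0, 1, 9]
Sum of squared errors = 28
MSE = 28 / 5 = 5.60

5.60


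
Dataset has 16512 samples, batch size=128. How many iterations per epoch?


Iterations per epoch = dataset_size / batch_size
= 16512 / 128
= 129

129


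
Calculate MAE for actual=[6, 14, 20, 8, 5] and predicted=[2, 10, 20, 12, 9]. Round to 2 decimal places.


Absolute errors: [4, 4, 0, 4, 4]
Sum of absolute errors = 16
MAE = 16 / 5 = 3.20

3.20


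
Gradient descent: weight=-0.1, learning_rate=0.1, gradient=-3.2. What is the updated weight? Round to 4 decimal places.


w_new = w_old - lr * gradient
= -0.1 - 0.1 * -3.2
= -0.1 - (-0.32)
= 0.2200

0.2200


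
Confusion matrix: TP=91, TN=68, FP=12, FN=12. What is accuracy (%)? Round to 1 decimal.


Accuracy = (TP + TN) / (TP + TN + FP + FN) * 100
= (91 + 68) / (91 + 68 + 12 + 12)
= 159 / 183
= 0.8689
= 86.9%

86.9


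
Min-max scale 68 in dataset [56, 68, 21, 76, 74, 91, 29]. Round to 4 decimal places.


Min = 21, Max = 91
Range = 91 - 21 = 70
Scaled = (x - min) / (max - min)
= (68 - 21) / 70
= 47 / 70
= 0.6714

0.6714


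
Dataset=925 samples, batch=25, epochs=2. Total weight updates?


Iterations per epoch = 925 / 25 = 37
Total updates = iterations_per_epoch * epochs
= 37 * 2
= 74

74


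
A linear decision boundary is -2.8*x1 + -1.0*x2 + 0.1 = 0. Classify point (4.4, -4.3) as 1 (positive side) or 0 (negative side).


Compute -2.8 * 4.4 + -1.0 * -4.3 + 0.1
= -12.32 + 4.3 + 0.1
= -7.92
Since -7.92 < 0, the point is on the negative side.

0


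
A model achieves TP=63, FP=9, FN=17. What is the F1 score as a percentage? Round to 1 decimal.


Precision = TP / (TP + FP) = 63 / 72 = 0.875
Recall = TP / (TP + FN) = 63 / 80 = 0.7875
F1 = 2 * P * R / (P + R)
= 2 * 0.875 * 0.7875 / (0.875 + 0.7875)
= 1.3781 / 1.6625
= 0.8289
As percentage: 82.9%

82.9


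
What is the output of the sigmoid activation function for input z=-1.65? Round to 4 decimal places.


sigmoid(z) = 1 / (1 + exp(-z))
exp(-(-1.65)) = exp(1.65) = 5.207
1 + 5.207 = 6.207
1 / 6.207 = 0.1611

0.1611


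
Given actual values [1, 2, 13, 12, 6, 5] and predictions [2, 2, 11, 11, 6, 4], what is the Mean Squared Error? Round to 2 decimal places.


Differences: [-1, 0, 2, 1, 0, 1]
Squared errors: [1, 0, 4, 1, 0, 1]
Sum of squared errors = 7
MSE = 7 / 6 = 1.17

1.17


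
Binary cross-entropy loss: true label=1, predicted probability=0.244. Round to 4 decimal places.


For y=1: Loss = -log(p)
= -log(0.244)
= -(-1.4106)
= 1.4106

1.4106


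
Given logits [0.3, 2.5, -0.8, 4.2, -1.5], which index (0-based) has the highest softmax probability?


Softmax is a monotonic transformation, so it preserves the argmax.
We need to find the index of the maximum logit.
Index 0: 0.3
Index 1: 2.5
Index 2: -0.8
Index 3: 4.2
Index 4: -1.5
Maximum logit = 4.2 at index 3

3


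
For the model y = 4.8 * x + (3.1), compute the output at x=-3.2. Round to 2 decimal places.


y = 4.8 * -3.2 + (3.1)
= -15.36 + (3.1)
= -12.26

-12.26


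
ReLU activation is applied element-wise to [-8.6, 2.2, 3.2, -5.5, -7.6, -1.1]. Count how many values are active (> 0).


ReLU(x) = max(0, x) for each element:
ReLU(-8.6) = 0
ReLU(2.2) = 2.2
ReLU(3.2) = 3.2
ReLU(-5.5) = 0
ReLU(-7.6) = 0
ReLU(-1.1) = 0
Active neurons (>0): 2

2


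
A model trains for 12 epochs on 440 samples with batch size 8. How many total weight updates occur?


Iterations per epoch = 440 / 8 = 55
Total updates = iterations_per_epoch * epochs
= 55 * 12
= 660

660


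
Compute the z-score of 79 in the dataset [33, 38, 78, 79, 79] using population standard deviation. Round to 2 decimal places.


Mean = (33 + 38 + 78 + 79 + 79) / 5 = 61.4
Variance = sum((x_i - mean)^2) / n = 449.84
Std = sqrt(449.84) = 21.2094
Z = (x - mean) / std
= (79 - 61.4) / 21.2094
= 17.6 / 21.2094
= 0.83

0.83


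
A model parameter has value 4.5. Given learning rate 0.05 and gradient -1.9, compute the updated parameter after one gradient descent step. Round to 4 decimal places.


w_new = w_old - lr * gradient
= 4.5 - 0.05 * -1.9
= 4.5 - (-0.095)
= 4.5950

4.5950


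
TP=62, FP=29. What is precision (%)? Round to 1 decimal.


Precision = TP / (TP + FP) * 100
= 62 / (62 + 29)
= 62 / 91
= 0.6813
= 68.1%

68.1


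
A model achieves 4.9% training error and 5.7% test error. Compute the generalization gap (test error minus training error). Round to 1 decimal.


Generalization gap = test_error - train_error
= 5.7 - 4.9
= 0.8%
A small gap suggests good generalization.

0.8


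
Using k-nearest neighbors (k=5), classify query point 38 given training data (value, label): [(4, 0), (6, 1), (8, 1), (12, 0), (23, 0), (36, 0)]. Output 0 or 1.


Distances from query 38:
Point 36 (class 0): distance = 2
Point 23 (class 0): distance = 15
Point 12 (class 0): distance = 26
Point 8 (class 1): distance = 30
Point 6 (class 1): distance = 32
K=5 nearest neighbors: classes = [0, 0, 0, 1, 1]
Votes for class 1: 2 / 5
Majority vote => class 0

0


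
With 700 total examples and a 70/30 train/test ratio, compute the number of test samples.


Train samples = 700 * 70% = 490
Test samples = 700 - 490
= 210

210


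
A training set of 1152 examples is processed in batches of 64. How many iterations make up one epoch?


Iterations per epoch = dataset_size / batch_size
= 1152 / 64
= 18

18


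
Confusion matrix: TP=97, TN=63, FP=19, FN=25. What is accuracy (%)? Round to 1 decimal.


Accuracy = (TP + TN) / (TP + TN + FP + FN) * 100
= (97 + 63) / (97 + 63 + 19 + 25)
= 160 / 204
= 0.7843
= 78.4%

78.4


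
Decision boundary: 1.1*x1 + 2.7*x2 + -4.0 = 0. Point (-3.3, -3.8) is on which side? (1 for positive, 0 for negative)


Compute 1.1 * -3.3 + 2.7 * -3.8 + -4.0
= -3.63 + -10.26 + -4.0
= -17.89
Since -17.89 < 0, the point is on the negative side.

0


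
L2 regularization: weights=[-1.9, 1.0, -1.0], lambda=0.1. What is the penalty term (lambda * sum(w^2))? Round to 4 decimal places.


Squaring each weight:
(-1.9)^2 = 3.61
1.0^2 = 1.0
(-1.0)^2 = 1.0
Sum of squares = 5.61
Penalty = 0.1 * 5.61 = 0.5610

0.5610


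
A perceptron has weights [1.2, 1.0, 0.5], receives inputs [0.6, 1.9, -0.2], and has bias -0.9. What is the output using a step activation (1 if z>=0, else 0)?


z = w . x + b
= 1.2*0.6 + 1.0*1.9 + 0.5*-0.2 + -0.9
= 0.72 + 1.9 + -0.1 + -0.9
= 2.52 + -0.9
= 1.62
Since z = 1.62 >= 0, output = 1

1


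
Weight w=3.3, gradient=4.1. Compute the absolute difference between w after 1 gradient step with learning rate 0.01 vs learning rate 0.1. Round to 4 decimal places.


With lr=0.01: w_new = 3.3 - 0.01 * 4.1 = 3.259
With lr=0.1: w_new = 3.3 - 0.1 * 4.1 = 2.89
Absolute difference = |3.259 - 2.89|
= 0.3690

0.3690


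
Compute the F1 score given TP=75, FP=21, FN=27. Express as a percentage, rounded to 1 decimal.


Precision = TP / (TP + FP) = 75 / 96 = 0.7812
Recall = TP / (TP + FN) = 75 / 102 = 0.7353
F1 = 2 * P * R / (P + R)
= 2 * 0.7812 * 0.7353 / (0.7812 + 0.7353)
= 1.1489 / 1.5165
= 0.7576
As percentage: 75.8%

75.8


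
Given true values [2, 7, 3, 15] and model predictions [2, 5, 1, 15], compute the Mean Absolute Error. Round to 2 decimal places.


Absolute errors: [0, 2, 2, 0]
Sum of absolute errors = 4
MAE = 4 / 4 = 1.00

1.00


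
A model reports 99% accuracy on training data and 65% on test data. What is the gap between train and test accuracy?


Gap = train_accuracy - test_accuracy
= 99 - 65
= 34%
This large gap strongly indicates overfitting.

34


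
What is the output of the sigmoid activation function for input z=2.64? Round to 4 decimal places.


sigmoid(z) = 1 / (1 + exp(-z))
exp(-(2.64)) = exp(-2.64) = 0.0714
1 + 0.0714 = 1.0714
1 / 1.0714 = 0.9334

0.9334


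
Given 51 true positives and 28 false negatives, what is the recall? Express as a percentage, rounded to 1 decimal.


Recall = TP / (TP + FN) * 100
= 51 / (51 + 28)
= 51 / 79
= 0.6456
= 64.6%

64.6


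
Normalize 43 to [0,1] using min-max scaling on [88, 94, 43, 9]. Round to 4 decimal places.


Min = 9, Max = 94
Range = 94 - 9 = 85
Scaled = (x - min) / (max - min)
= (43 - 9) / 85
= 34 / 85
= 0.4000

0.4000


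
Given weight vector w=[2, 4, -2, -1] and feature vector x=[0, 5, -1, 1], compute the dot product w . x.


Element-wise products:
2 * 0 = 0
4 * 5 = 20
-2 * -1 = 2
-1 * 1 = -1
Sum = 0 + 20 + 2 + -1
= 21

21


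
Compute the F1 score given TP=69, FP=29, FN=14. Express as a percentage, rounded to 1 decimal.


Precision = TP / (TP + FP) = 69 / 98 = 0.7041
Recall = TP / (TP + FN) = 69 / 83 = 0.8313
F1 = 2 * P * R / (P + R)
= 2 * 0.7041 * 0.8313 / (0.7041 + 0.8313)
= 1.1706 / 1.5354
= 0.7624
As percentage: 76.2%

76.2


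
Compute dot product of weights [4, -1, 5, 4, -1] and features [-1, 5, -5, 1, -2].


Element-wise products:
4 * -1 = -4
-1 * 5 = -5
5 * -5 = -25
4 * 1 = 4
-1 * -2 = 2
Sum = -4 + -5 + -25 + 4 + 2
= -28

-28


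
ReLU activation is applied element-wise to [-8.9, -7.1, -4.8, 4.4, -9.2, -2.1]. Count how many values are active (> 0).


ReLU(x) = max(0, x) for each element:
ReLU(-8.9) = 0
ReLU(-7.1) = 0
ReLU(-4.8) = 0
ReLU(4.4) = 4.4
ReLU(-9.2) = 0
ReLU(-2.1) = 0
Active neurons (>0): 1

1


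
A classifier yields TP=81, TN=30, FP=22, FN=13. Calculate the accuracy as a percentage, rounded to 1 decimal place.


Accuracy = (TP + TN) / (TP + TN + FP + FN) * 100
= (81 + 30) / (81 + 30 + 22 + 13)
= 111 / 146
= 0.7603
= 76.0%

76.0


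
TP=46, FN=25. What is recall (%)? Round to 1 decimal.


Recall = TP / (TP + FN) * 100
= 46 / (46 + 25)
= 46 / 71
= 0.6479
= 64.8%

64.8


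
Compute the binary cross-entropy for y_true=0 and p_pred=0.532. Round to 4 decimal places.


For y=0: Loss = -log(1-p)
= -log(1 - 0.532)
= -log(0.468)
= -(-0.7593)
= 0.7593

0.7593


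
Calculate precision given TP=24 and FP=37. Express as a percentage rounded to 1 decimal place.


Precision = TP / (TP + FP) * 100
= 24 / (24 + 37)
= 24 / 61
= 0.3934
= 39.3%

39.3


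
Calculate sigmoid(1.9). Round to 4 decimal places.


sigmoid(z) = 1 / (1 + exp(-z))
exp(-(1.9)) = exp(-1.9) = 0.1496
1 + 0.1496 = 1.1496
1 / 1.1496 = 0.8699

0.8699


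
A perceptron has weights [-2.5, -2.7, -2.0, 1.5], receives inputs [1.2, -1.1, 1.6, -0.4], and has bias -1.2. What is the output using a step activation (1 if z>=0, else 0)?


z = w . x + b
= -2.5*1.2 + -2.7*-1.1 + -2.0*1.6 + 1.5*-0.4 + -1.2
= -3.0 + 2.97 + -3.2 + -0.6 + -1.2
= -3.83 + -1.2
= -5.03
Since z = -5.03 < 0, output = 0

0


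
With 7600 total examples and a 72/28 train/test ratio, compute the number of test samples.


Train samples = 7600 * 72% = 5472
Test samples = 7600 - 5472
= 2128

2128


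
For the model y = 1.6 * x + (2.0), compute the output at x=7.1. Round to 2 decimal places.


y = 1.6 * 7.1 + (2.0)
= 11.36 + (2.0)
= 13.36

13.36


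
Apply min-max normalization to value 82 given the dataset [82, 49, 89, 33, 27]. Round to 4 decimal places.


Min = 27, Max = 89
Range = 89 - 27 = 62
Scaled = (x - min) / (max - min)
= (82 - 27) / 62
= 55 / 62
= 0.8871

0.8871


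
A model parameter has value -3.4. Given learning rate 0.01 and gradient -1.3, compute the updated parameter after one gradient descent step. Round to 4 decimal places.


w_new = w_old - lr * gradient
= -3.4 - 0.01 * -1.3
= -3.4 - (-0.013)
= -3.3870

-3.3870


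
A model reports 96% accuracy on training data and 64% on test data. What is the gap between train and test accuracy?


Gap = train_accuracy - test_accuracy
= 96 - 64
= 32%
This large gap strongly indicates overfitting.

32


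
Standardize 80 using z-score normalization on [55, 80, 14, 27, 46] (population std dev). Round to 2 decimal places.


Mean = (55 + 80 + 14 + 27 + 46) / 5 = 44.4
Variance = sum((x_i - mean)^2) / n = 521.84
Std = sqrt(521.84) = 22.8438
Z = (x - mean) / std
= (80 - 44.4) / 22.8438
= 35.6 / 22.8438
= 1.56

1.56


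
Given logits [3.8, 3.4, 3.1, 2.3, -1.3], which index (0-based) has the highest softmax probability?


Softmax is a monotonic transformation, so it preserves the argmax.
We need to find the index of the maximum logit.
Index 0: 3.8
Index 1: 3.4
Index 2: 3.1
Index 3: 2.3
Index 4: -1.3
Maximum logit = 3.8 at index 0

0


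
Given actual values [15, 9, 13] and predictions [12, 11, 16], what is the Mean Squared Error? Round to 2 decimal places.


Differences: [3, -2, -3]
Squared errors: [9, 4, 9]
Sum of squared errors = 22
MSE = 22 / 3 = 7.33

7.33


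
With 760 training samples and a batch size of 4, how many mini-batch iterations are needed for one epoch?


Iterations per epoch = dataset_size / batch_size
= 760 / 4
= 190

190


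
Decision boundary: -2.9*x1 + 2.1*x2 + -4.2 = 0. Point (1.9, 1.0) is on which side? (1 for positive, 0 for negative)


Compute -2.9 * 1.9 + 2.1 * 1.0 + -4.2
= -5.51 + 2.1 + -4.2
= -7.61
Since -7.61 < 0, the point is on the negative side.

0


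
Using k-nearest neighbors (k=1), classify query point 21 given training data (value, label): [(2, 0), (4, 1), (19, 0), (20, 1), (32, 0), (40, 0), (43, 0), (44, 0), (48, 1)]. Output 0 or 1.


Distances from query 21:
Point 20 (class 1): distance = 1
K=1 nearest neighbors: classes = [1]
Votes for class 1: 1 / 1
Majority vote => class 1

1


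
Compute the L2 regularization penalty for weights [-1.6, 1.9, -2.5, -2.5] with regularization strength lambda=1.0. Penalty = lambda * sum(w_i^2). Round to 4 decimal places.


Squaring each weight:
(-1.6)^2 = 2.56
1.9^2 = 3.61
(-2.5)^2 = 6.25
(-2.5)^2 = 6.25
Sum of squares = 18.67
Penalty = 1.0 * 18.67 = 18.6700

18.6700


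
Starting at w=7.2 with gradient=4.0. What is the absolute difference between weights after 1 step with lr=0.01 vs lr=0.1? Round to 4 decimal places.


With lr=0.01: w_new = 7.2 - 0.01 * 4.0 = 7.16
With lr=0.1: w_new = 7.2 - 0.1 * 4.0 = 6.8
Absolute difference = |7.16 - 6.8|
= 0.3600

0.3600


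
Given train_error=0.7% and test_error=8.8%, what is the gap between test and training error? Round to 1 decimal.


Generalization gap = test_error - train_error
= 8.8 - 0.7
= 8.1%
A moderate gap.

8.1


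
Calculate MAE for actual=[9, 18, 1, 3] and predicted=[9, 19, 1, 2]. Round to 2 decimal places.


Absolute errors: [0, 1, 0, 1]
Sum of absolute errors = 2
MAE = 2 / 4 = 0.50

0.50


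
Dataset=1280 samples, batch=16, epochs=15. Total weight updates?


Iterations per epoch = 1280 / 16 = 80
Total updates = iterations_per_epoch * epochs
= 80 * 15
= 1200

1200


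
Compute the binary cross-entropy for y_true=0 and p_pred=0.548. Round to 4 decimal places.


For y=0: Loss = -log(1-p)
= -log(1 - 0.548)
= -log(0.452)
= -(-0.7941)
= 0.7941

0.7941


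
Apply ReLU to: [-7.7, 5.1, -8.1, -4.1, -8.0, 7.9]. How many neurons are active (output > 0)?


ReLU(x) = max(0, x) for each element:
ReLU(-7.7) = 0
ReLU(5.1) = 5.1
ReLU(-8.1) = 0
ReLU(-4.1) = 0
ReLU(-8.0) = 0
ReLU(7.9) = 7.9
Active neurons (>0): 2

2


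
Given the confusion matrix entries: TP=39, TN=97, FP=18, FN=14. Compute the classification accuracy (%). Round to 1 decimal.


Accuracy = (TP + TN) / (TP + TN + FP + FN) * 100
= (39 + 97) / (39 + 97 + 18 + 14)
= 136 / 168
= 0.8095
= 81.0%

81.0


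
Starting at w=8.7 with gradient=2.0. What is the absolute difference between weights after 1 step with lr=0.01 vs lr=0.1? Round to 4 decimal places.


With lr=0.01: w_new = 8.7 - 0.01 * 2.0 = 8.68
With lr=0.1: w_new = 8.7 - 0.1 * 2.0 = 8.5
Absolute difference = |8.68 - 8.5|
= 0.1800

0.1800


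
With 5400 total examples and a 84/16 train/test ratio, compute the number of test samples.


Train samples = 5400 * 84% = 4536
Test samples = 5400 - 4536
= 864

864


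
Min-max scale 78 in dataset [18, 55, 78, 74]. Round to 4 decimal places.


Min = 18, Max = 78
Range = 78 - 18 = 60
Scaled = (x - min) / (max - min)
= (78 - 18) / 60
= 60 / 60
= 1.0000

1.0000


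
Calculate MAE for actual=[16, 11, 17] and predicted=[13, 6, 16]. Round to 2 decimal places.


Absolute errors: [3, 5, 1]
Sum of absolute errors = 9
MAE = 9 / 3 = 3.00

3.00


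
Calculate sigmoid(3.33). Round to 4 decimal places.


sigmoid(z) = 1 / (1 + exp(-z))
exp(-(3.33)) = exp(-3.33) = 0.0358
1 + 0.0358 = 1.0358
1 / 1.0358 = 0.9654

0.9654


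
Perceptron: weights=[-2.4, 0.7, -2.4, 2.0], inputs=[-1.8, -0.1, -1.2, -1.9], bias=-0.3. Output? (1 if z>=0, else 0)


z = w . x + b
= -2.4*-1.8 + 0.7*-0.1 + -2.4*-1.2 + 2.0*-1.9 + -0.3
= 4.32 + -0.07 + 2.88 + -3.8 + -0.3
= 3.33 + -0.3
= 3.03
Since z = 3.03 >= 0, output = 1

1


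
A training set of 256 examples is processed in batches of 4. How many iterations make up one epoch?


Iterations per epoch = dataset_size / batch_size
= 256 / 4
= 64

64


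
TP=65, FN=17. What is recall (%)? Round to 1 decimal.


Recall = TP / (TP + FN) * 100
= 65 / (65 + 17)
= 65 / 82
= 0.7927
= 79.3%

79.3


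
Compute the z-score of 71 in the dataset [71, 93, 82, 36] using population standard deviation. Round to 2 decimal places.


Mean = (71 + 93 + 82 + 36) / 4 = 70.5
Variance = sum((x_i - mean)^2) / n = 457.25
Std = sqrt(457.25) = 21.3834
Z = (x - mean) / std
= (71 - 70.5) / 21.3834
= 0.5 / 21.3834
= 0.02

0.02


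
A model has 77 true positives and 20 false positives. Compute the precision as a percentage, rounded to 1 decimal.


Precision = TP / (TP + FP) * 100
= 77 / (77 + 20)
= 77 / 97
= 0.7938
= 79.4%

79.4


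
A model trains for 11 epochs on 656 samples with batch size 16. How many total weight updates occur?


Iterations per epoch = 656 / 16 = 41
Total updates = iterations_per_epoch * epochs
= 41 * 11
= 451

451


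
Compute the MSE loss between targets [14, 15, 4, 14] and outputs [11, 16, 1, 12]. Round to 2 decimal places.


Differences: [3, -1, 3, 2]
Squared errors: [9, 1, 9, 4]
Sum of squared errors = 23
MSE = 23 / 4 = 5.75

5.75


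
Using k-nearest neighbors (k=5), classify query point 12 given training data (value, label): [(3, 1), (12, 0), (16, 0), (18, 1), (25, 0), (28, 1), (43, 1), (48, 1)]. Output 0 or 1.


Distances from query 12:
Point 12 (class 0): distance = 0
Point 16 (class 0): distance = 4
Point 18 (class 1): distance = 6
Point 3 (class 1): distance = 9
Point 25 (class 0): distance = 13
K=5 nearest neighbors: classes = [0, 0, 1, 1, 0]
Votes for class 1: 2 / 5
Majority vote => class 0

0


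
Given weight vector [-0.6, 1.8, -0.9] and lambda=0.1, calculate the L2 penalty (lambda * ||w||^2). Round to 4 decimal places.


Squaring each weight:
(-0.6)^2 = 0.36
1.8^2 = 3.24
(-0.9)^2 = 0.81
Sum of squares = 4.41
Penalty = 0.1 * 4.41 = 0.4410

0.4410


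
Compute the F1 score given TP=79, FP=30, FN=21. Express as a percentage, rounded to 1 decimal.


Precision = TP / (TP + FP) = 79 / 109 = 0.7248
Recall = TP / (TP + FN) = 79 / 100 = 0.79
F1 = 2 * P * R / (P + R)
= 2 * 0.7248 * 0.79 / (0.7248 + 0.79)
= 1.1451 / 1.5148
= 0.756
As percentage: 75.6%

75.6


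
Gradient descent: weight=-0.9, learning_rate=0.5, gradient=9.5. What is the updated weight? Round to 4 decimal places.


w_new = w_old - lr * gradient
= -0.9 - 0.5 * 9.5
= -0.9 - (4.75)
= -5.6500

-5.6500


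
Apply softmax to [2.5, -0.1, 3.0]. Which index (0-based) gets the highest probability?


Softmax is a monotonic transformation, so it preserves the argmax.
We need to find the index of the maximum logit.
Index 0: 2.5
Index 1: -0.1
Index 2: 3.0
Maximum logit = 3.0 at index 2

2


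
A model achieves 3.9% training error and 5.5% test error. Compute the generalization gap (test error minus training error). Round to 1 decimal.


Generalization gap = test_error - train_error
= 5.5 - 3.9
= 1.6%
A small gap suggests good generalization.

1.6


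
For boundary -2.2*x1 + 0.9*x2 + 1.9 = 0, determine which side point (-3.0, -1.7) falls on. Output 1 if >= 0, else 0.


Compute -2.2 * -3.0 + 0.9 * -1.7 + 1.9
= 6.6 + -1.53 + 1.9
= 6.97
Since 6.97 >= 0, the point is on the positive side.

1


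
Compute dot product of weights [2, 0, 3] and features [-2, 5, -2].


Element-wise products:
2 * -2 = -4
0 * 5 = 0
3 * -2 = -6
Sum = -4 + 0 + -6
= -10

-10


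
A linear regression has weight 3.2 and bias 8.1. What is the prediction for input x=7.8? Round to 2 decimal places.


y = 3.2 * 7.8 + (8.1)
= 24.96 + (8.1)
= 33.06

33.06


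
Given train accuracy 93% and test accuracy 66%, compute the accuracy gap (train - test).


Gap = train_accuracy - test_accuracy
= 93 - 66
= 27%
This large gap strongly indicates overfitting.

27


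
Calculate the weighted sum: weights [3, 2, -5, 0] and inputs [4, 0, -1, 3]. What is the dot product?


Element-wise products:
3 * 4 = 12
2 * 0 = 0
-5 * -1 = 5
0 * 3 = 0
Sum = 12 + 0 + 5 + 0
= 17

17


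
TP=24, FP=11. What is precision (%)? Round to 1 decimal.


Precision = TP / (TP + FP) * 100
= 24 / (24 + 11)
= 24 / 35
= 0.6857
= 68.6%

68.6


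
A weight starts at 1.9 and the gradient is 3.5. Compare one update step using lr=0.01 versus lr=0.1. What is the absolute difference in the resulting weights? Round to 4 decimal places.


With lr=0.01: w_new = 1.9 - 0.01 * 3.5 = 1.865
With lr=0.1: w_new = 1.9 - 0.1 * 3.5 = 1.55
Absolute difference = |1.865 - 1.55|
= 0.3150

0.3150


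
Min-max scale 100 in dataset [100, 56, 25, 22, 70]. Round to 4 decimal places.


Min = 22, Max = 100
Range = 100 - 22 = 78
Scaled = (x - min) / (max - min)
= (100 - 22) / 78
= 78 / 78
= 1.0000

1.0000


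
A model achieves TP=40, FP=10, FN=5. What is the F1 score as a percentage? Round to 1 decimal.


Precision = TP / (TP + FP) = 40 / 50 = 0.8
Recall = TP / (TP + FN) = 40 / 45 = 0.8889
F1 = 2 * P * R / (P + R)
= 2 * 0.8 * 0.8889 / (0.8 + 0.8889)
= 1.4222 / 1.6889
= 0.8421
As percentage: 84.2%

84.2


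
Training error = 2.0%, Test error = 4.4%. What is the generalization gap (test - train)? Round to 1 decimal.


Generalization gap = test_error - train_error
= 4.4 - 2.0
= 2.4%
A moderate gap.

2.4


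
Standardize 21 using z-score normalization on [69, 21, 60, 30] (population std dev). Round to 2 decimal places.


Mean = (69 + 21 + 60 + 30) / 4 = 45.0
Variance = sum((x_i - mean)^2) / n = 400.5
Std = sqrt(400.5) = 20.0125
Z = (x - mean) / std
= (21 - 45.0) / 20.0125
= -24.0 / 20.0125
= -1.20

-1.20


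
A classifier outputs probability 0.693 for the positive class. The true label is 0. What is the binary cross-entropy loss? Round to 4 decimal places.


For y=0: Loss = -log(1-p)
= -log(1 - 0.693)
= -log(0.307)
= -(-1.1809)
= 1.1809

1.1809


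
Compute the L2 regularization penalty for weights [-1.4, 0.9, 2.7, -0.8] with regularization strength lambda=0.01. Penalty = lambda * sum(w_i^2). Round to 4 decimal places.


Squaring each weight:
(-1.4)^2 = 1.96
0.9^2 = 0.81
2.7^2 = 7.29
(-0.8)^2 = 0.64
Sum of squares = 10.7
Penalty = 0.01 * 10.7 = 0.1070

0.1070


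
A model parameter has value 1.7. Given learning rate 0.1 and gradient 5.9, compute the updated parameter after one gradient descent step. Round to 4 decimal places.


w_new = w_old - lr * gradient
= 1.7 - 0.1 * 5.9
= 1.7 - (0.59)
= 1.1100

1.1100


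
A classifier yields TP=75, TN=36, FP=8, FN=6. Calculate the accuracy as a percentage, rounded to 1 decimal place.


Accuracy = (TP + TN) / (TP + TN + FP + FN) * 100
= (75 + 36) / (75 + 36 + 8 + 6)
= 111 / 125
= 0.888
= 88.8%

88.8


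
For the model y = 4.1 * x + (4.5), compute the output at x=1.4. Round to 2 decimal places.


y = 4.1 * 1.4 + (4.5)
= 5.74 + (4.5)
= 10.24

10.24


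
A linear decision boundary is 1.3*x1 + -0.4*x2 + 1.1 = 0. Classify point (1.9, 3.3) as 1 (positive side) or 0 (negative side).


Compute 1.3 * 1.9 + -0.4 * 3.3 + 1.1
= 2.47 + -1.32 + 1.1
= 2.25
Since 2.25 >= 0, the point is on the positive side.

1


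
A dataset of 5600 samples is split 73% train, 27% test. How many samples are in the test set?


Train samples = 5600 * 73% = 4088
Test samples = 5600 - 4088
= 1512

1512


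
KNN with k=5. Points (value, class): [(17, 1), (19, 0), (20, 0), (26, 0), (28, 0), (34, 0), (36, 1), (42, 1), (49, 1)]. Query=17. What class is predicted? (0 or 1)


Distances from query 17:
Point 17 (class 1): distance = 0
Point 19 (class 0): distance = 2
Point 20 (class 0): distance = 3
Point 26 (class 0): distance = 9
Point 28 (class 0): distance = 11
K=5 nearest neighbors: classes = [1, 0, 0, 0, 0]
Votes for class 1: 1 / 5
Majority vote => class 0

0


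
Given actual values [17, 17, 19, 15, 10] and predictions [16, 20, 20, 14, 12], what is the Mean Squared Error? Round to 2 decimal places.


Differences: [1, -3, -1, 1, -2]
Squared errors: [1, 9, 1, 1, 4]
Sum of squared errors = 16
MSE = 16 / 5 = 3.20

3.20


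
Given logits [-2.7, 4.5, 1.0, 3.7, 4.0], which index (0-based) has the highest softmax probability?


Softmax is a monotonic transformation, so it preserves the argmax.
We need to find the index of the maximum logit.
Index 0: -2.7
Index 1: 4.5
Index 2: 1.0
Index 3: 3.7
Index 4: 4.0
Maximum logit = 4.5 at index 1

1


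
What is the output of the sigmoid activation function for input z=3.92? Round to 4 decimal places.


sigmoid(z) = 1 / (1 + exp(-z))
exp(-(3.92)) = exp(-3.92) = 0.0198
1 + 0.0198 = 1.0198
1 / 1.0198 = 0.9805

0.9805


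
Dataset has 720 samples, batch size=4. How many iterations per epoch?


Iterations per epoch = dataset_size / batch_size
= 720 / 4
= 180

180


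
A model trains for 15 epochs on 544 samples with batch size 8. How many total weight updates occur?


Iterations per epoch = 544 / 8 = 68
Total updates = iterations_per_epoch * epochs
= 68 * 15
= 1020

1020


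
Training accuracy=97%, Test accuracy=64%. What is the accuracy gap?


Gap = train_accuracy - test_accuracy
= 97 - 64
= 33%
This large gap strongly indicates overfitting.

33


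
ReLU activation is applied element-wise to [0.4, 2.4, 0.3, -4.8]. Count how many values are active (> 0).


ReLU(x) = max(0, x) for each element:
ReLU(0.4) = 0.4
ReLU(2.4) = 2.4
ReLU(0.3) = 0.3
ReLU(-4.8) = 0
Active neurons (>0): 3

3


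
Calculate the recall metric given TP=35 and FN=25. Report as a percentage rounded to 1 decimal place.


Recall = TP / (TP + FN) * 100
= 35 / (35 + 25)
= 35 / 60
= 0.5833
= 58.3%

58.3


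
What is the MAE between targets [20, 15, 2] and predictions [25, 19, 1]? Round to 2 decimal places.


Absolute errors: [5, 4, 1]
Sum of absolute errors = 10
MAE = 10 / 3 = 3.33

3.33


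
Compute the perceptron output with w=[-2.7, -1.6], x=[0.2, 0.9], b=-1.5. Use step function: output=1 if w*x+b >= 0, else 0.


z = w . x + b
= -2.7*0.2 + -1.6*0.9 + -1.5
= -0.54 + -1.44 + -1.5
= -1.98 + -1.5
= -3.48
Since z = -3.48 < 0, output = 0

0


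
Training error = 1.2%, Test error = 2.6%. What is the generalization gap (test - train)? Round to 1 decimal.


Generalization gap = test_error - train_error
= 2.6 - 1.2
= 1.4%
A small gap suggests good generalization.

1.4


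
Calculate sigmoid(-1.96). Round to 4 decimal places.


sigmoid(z) = 1 / (1 + exp(-z))
exp(-(-1.96)) = exp(1.96) = 7.0993
1 + 7.0993 = 8.0993
1 / 8.0993 = 0.1235

0.1235


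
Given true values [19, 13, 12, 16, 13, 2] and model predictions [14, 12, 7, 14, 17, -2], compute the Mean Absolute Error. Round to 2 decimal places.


Absolute errors: [5, 1, 5, 2, 4, 4]
Sum of absolute errors = 21
MAE = 21 / 6 = 3.50

3.50


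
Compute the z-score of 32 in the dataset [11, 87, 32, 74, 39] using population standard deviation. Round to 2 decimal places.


Mean = (11 + 87 + 32 + 74 + 39) / 5 = 48.6
Variance = sum((x_i - mean)^2) / n = 780.24
Std = sqrt(780.24) = 27.9328
Z = (x - mean) / std
= (32 - 48.6) / 27.9328
= -16.6 / 27.9328
= -0.59

-0.59


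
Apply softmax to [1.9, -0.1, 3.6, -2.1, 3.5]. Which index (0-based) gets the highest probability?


Softmax is a monotonic transformation, so it preserves the argmax.
We need to find the index of the maximum logit.
Index 0: 1.9
Index 1: -0.1
Index 2: 3.6
Index 3: -2.1
Index 4: 3.5
Maximum logit = 3.6 at index 2

2


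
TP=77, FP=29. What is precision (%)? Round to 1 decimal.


Precision = TP / (TP + FP) * 100
= 77 / (77 + 29)
= 77 / 106
= 0.7264
= 72.6%

72.6


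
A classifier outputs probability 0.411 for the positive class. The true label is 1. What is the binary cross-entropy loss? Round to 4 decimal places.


For y=1: Loss = -log(p)
= -log(0.411)
= -(-0.8892)
= 0.8892

0.8892


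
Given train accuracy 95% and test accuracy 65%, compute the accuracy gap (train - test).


Gap = train_accuracy - test_accuracy
= 95 - 65
= 30%
This large gap strongly indicates overfitting.

30


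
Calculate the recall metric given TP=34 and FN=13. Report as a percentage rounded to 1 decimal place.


Recall = TP / (TP + FN) * 100
= 34 / (34 + 13)
= 34 / 47
= 0.7234
= 72.3%

72.3


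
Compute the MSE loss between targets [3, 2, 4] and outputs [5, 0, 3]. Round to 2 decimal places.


Differences: [-2, 2, 1]
Squared errors: [4, 4, 1]
Sum of squared errors = 9
MSE = 9 / 3 = 3.00

3.00


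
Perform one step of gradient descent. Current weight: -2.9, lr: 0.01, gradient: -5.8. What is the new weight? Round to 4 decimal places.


w_new = w_old - lr * gradient
= -2.9 - 0.01 * -5.8
= -2.9 - (-0.058)
= -2.8420

-2.8420


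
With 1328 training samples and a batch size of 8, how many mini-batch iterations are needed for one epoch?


Iterations per epoch = dataset_size / batch_size
= 1328 / 8
= 166

166


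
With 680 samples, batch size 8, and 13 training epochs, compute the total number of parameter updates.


Iterations per epoch = 680 / 8 = 85
Total updates = iterations_per_epoch * epochs
= 85 * 13
= 1105

1105


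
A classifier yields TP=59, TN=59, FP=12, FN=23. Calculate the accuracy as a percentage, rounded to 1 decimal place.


Accuracy = (TP + TN) / (TP + TN + FP + FN) * 100
= (59 + 59) / (59 + 59 + 12 + 23)
= 118 / 153
= 0.7712
= 77.1%

77.1


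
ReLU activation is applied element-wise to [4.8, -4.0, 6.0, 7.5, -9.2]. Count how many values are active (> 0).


ReLU(x) = max(0, x) for each element:
ReLU(4.8) = 4.8
ReLU(-4.0) = 0
ReLU(6.0) = 6.0
ReLU(7.5) = 7.5
ReLU(-9.2) = 0
Active neurons (>0): 3

3


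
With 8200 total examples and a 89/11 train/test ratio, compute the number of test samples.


Train samples = 8200 * 89% = 7298
Test samples = 8200 - 7298
= 902

902


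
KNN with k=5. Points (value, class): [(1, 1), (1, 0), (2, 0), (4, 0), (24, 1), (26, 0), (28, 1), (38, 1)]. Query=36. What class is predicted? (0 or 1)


Distances from query 36:
Point 38 (class 1): distance = 2
Point 28 (class 1): distance = 8
Point 26 (class 0): distance = 10
Point 24 (class 1): distance = 12
Point 4 (class 0): distance = 32
K=5 nearest neighbors: classes = [1, 1, 0, 1, 0]
Votes for class 1: 3 / 5
Majority vote => class 1

1


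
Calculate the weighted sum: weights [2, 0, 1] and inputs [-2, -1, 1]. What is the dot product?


Element-wise products:
2 * -2 = -4
0 * -1 = 0
1 * 1 = 1
Sum = -4 + 0 + 1
= -3

-3


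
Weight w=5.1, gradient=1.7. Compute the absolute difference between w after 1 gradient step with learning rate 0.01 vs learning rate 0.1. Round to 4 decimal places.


With lr=0.01: w_new = 5.1 - 0.01 * 1.7 = 5.083
With lr=0.1: w_new = 5.1 - 0.1 * 1.7 = 4.93
Absolute difference = |5.083 - 4.93|
= 0.1530

0.1530


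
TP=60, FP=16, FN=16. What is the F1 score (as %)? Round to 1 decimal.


Precision = TP / (TP + FP) = 60 / 76 = 0.7895
Recall = TP / (TP + FN) = 60 / 76 = 0.7895
F1 = 2 * P * R / (P + R)
= 2 * 0.7895 * 0.7895 / (0.7895 + 0.7895)
= 1.2465 / 1.5789
= 0.7895
As percentage: 78.9%

78.9


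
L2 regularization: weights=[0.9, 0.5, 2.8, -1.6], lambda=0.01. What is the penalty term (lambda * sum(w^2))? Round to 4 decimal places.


Squaring each weight:
0.9^2 = 0.81
0.5^2 = 0.25
2.8^2 = 7.84
(-1.6)^2 = 2.56
Sum of squares = 11.46
Penalty = 0.01 * 11.46 = 0.1146

0.1146


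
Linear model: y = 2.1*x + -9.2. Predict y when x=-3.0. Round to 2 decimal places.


y = 2.1 * -3.0 + (-9.2)
= -6.3 + (-9.2)
= -15.50

-15.50


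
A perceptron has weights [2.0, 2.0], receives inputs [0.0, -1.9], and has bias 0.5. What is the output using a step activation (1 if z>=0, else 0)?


z = w . x + b
= 2.0*0.0 + 2.0*-1.9 + 0.5
= 0.0 + -3.8 + 0.5
= -3.8 + 0.5
= -3.3
Since z = -3.3 < 0, output = 0

0


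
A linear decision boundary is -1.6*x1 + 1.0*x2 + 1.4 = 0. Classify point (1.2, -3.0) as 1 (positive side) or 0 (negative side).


Compute -1.6 * 1.2 + 1.0 * -3.0 + 1.4
= -1.92 + -3.0 + 1.4
= -3.52
Since -3.52 < 0, the point is on the negative side.

0


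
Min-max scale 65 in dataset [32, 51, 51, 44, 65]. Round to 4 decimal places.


Min = 32, Max = 65
Range = 65 - 32 = 33
Scaled = (x - min) / (max - min)
= (65 - 32) / 33
= 33 / 33
= 1.0000

1.0000


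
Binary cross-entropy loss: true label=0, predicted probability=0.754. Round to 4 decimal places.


For y=0: Loss = -log(1-p)
= -log(1 - 0.754)
= -log(0.246)
= -(-1.4024)
= 1.4024

1.4024


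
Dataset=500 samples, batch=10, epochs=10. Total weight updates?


Iterations per epoch = 500 / 10 = 50
Total updates = iterations_per_epoch * epochs
= 50 * 10
= 500

500


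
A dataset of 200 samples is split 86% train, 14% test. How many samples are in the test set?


Train samples = 200 * 86% = 172
Test samples = 200 - 172
= 28

28


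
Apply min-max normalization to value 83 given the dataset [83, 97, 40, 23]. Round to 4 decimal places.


Min = 23, Max = 97
Range = 97 - 23 = 74
Scaled = (x - min) / (max - min)
= (83 - 23) / 74
= 60 / 74
= 0.8108

0.8108


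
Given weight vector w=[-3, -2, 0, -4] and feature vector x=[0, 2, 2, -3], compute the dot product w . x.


Element-wise products:
-3 * 0 = 0
-2 * 2 = -4
0 * 2 = 0
-4 * -3 = 12
Sum = 0 + -4 + 0 + 12
= 8

8


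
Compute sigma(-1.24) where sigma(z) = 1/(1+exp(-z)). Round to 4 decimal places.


sigmoid(z) = 1 / (1 + exp(-z))
exp(-(-1.24)) = exp(1.24) = 3.4556
1 + 3.4556 = 4.4556
1 / 4.4556 = 0.2244

0.2244


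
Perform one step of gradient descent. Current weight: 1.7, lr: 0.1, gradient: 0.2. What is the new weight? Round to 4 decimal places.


w_new = w_old - lr * gradient
= 1.7 - 0.1 * 0.2
= 1.7 - (0.02)
= 1.6800

1.6800


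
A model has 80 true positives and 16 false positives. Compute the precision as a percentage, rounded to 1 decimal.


Precision = TP / (TP + FP) * 100
= 80 / (80 + 16)
= 80 / 96
= 0.8333
= 83.3%

83.3


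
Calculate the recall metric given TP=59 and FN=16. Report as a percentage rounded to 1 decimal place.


Recall = TP / (TP + FN) * 100
= 59 / (59 + 16)
= 59 / 75
= 0.7867
= 78.7%

78.7


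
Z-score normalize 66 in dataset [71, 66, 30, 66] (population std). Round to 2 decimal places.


Mean = (71 + 66 + 30 + 66) / 4 = 58.25
Variance = sum((x_i - mean)^2) / n = 270.1875
Std = sqrt(270.1875) = 16.4374
Z = (x - mean) / std
= (66 - 58.25) / 16.4374
= 7.75 / 16.4374
= 0.47

0.47


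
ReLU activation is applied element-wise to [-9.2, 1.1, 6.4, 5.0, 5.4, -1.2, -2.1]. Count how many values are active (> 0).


ReLU(x) = max(0, x) for each element:
ReLU(-9.2) = 0
ReLU(1.1) = 1.1
ReLU(6.4) = 6.4
ReLU(5.0) = 5.0
ReLU(5.4) = 5.4
ReLU(-1.2) = 0
ReLU(-2.1) = 0
Active neurons (>0): 4

4


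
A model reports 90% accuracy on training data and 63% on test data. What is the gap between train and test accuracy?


Gap = train_accuracy - test_accuracy
= 90 - 63
= 27%
This large gap strongly indicates overfitting.

27


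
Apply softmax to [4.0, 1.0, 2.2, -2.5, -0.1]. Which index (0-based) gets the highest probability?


Softmax is a monotonic transformation, so it preserves the argmax.
We need to find the index of the maximum logit.
Index 0: 4.0
Index 1: 1.0
Index 2: 2.2
Index 3: -2.5
Index 4: -0.1
Maximum logit = 4.0 at index 0

0


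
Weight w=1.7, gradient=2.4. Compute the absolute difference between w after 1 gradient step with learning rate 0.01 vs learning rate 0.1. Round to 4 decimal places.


With lr=0.01: w_new = 1.7 - 0.01 * 2.4 = 1.676
With lr=0.1: w_new = 1.7 - 0.1 * 2.4 = 1.46
Absolute difference = |1.676 - 1.46|
= 0.2160

0.2160


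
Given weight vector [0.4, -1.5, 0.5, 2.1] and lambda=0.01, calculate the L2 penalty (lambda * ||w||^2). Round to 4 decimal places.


Squaring each weight:
0.4^2 = 0.16
(-1.5)^2 = 2.25
0.5^2 = 0.25
2.1^2 = 4.41
Sum of squares = 7.07
Penalty = 0.01 * 7.07 = 0.0707

0.0707


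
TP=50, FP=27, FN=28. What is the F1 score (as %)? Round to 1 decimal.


Precision = TP / (TP + FP) = 50 / 77 = 0.6494
Recall = TP / (TP + FN) = 50 / 78 = 0.641
F1 = 2 * P * R / (P + R)
= 2 * 0.6494 * 0.641 / (0.6494 + 0.641)
= 0.8325 / 1.2904
= 0.6452
As percentage: 64.5%

64.5


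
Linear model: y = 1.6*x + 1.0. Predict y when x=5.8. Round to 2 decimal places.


y = 1.6 * 5.8 + (1.0)
= 9.28 + (1.0)
= 10.28

10.28


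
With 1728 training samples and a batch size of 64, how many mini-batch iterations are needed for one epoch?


Iterations per epoch = dataset_size / batch_size
= 1728 / 64
= 27

27


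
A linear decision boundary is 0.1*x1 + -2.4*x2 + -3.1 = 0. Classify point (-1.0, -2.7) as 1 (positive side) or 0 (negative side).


Compute 0.1 * -1.0 + -2.4 * -2.7 + -3.1
= -0.1 + 6.48 + -3.1
= 3.28
Since 3.28 >= 0, the point is on the positive side.

1


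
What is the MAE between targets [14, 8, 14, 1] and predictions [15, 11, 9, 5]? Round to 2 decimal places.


Absolute errors: [1, 3, 5, 4]
Sum of absolute errors = 13
MAE = 13 / 4 = 3.25

3.25


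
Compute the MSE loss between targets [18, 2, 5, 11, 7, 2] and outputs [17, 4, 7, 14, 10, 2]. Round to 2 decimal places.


Differences: [1, -2, -2, -3, -3, 0]
Squared errors: [1, 4, 4, 9, 9, 0]
Sum of squared errors = 27
MSE = 27 / 6 = 4.50

4.50


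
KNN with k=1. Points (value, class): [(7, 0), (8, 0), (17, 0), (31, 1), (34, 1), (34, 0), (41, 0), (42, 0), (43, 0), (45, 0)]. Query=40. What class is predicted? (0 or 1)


Distances from query 40:
Point 41 (class 0): distance = 1
K=1 nearest neighbors: classes = [0]
Votes for class 1: 0 / 1
Majority vote => class 0

0


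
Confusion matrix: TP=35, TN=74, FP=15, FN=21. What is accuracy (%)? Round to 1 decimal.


Accuracy = (TP + TN) / (TP + TN + FP + FN) * 100
= (35 + 74) / (35 + 74 + 15 + 21)
= 109 / 145
= 0.7517
= 75.2%

75.2


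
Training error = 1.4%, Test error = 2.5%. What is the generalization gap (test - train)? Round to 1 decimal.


Generalization gap = test_error - train_error
= 2.5 - 1.4
= 1.1%
A small gap suggests good generalization.

1.1


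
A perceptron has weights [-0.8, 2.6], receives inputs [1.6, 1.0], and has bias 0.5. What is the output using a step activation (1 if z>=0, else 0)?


z = w . x + b
= -0.8*1.6 + 2.6*1.0 + 0.5
= -1.28 + 2.6 + 0.5
= 1.32 + 0.5
= 1.82
Since z = 1.82 >= 0, output = 1

1


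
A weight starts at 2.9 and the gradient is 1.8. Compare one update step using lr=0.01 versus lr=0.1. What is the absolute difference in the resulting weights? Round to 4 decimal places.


With lr=0.01: w_new = 2.9 - 0.01 * 1.8 = 2.882
With lr=0.1: w_new = 2.9 - 0.1 * 1.8 = 2.72
Absolute difference = |2.882 - 2.72|
= 0.1620

0.1620


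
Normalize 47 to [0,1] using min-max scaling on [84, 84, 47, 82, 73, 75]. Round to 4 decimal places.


Min = 47, Max = 84
Range = 84 - 47 = 37
Scaled = (x - min) / (max - min)
= (47 - 47) / 37
= 0 / 37
= 0.0000

0.0000


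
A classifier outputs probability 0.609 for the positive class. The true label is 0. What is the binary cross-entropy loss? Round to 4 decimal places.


For y=0: Loss = -log(1-p)
= -log(1 - 0.609)
= -log(0.391)
= -(-0.939)
= 0.9390

0.9390
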